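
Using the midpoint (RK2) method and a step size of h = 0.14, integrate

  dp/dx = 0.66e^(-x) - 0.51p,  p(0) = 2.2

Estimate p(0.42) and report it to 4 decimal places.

1.9777

Midpoint: k1 = f(x_n, p_n); k2 = f(x_n + h/2, p_n + (h/2)·k1); p_{n+1} = p_n + h·k2.
x=0.000000, p=2.200000:
  k1 = f(0.000000, 2.200000) = -0.462000
  k2 = f(0.070000, 2.167660) = -0.490127
  p ← 2.200000 + 0.14·(-0.490127) = 2.131382
x=0.140000, p=2.131382:
  k1 = f(0.140000, 2.131382) = -0.513229
  k2 = f(0.210000, 2.095456) = -0.533697
  p ← 2.131382 + 0.14·(-0.533697) = 2.056665
x=0.280000, p=2.056665:
  k1 = f(0.280000, 2.056665) = -0.550082
  k2 = f(0.350000, 2.018159) = -0.564167
  p ← 2.056665 + 0.14·(-0.564167) = 1.977681
p(0.42) ≈ 1.9777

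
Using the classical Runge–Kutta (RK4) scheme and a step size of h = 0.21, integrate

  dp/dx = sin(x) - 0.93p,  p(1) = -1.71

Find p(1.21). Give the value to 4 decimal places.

-1.2362

RK4: k1 = f(x_n, p_n); k2 = f(x_n + h/2, p_n + (h/2)·k1); k3 = f(x_n + h/2, p_n + (h/2)·k2); k4 = f(x_n + h, p_n + h·k3); p_{n+1} = p_n + (h/6)·(k1 + 2k2 + 2k3 + k4).
x=1.000000, p=-1.710000:
  k1 = f(1.000000, -1.710000) = 2.431771
  k2 = f(1.105000, -1.454664) = 2.246302
  k3 = f(1.105000, -1.474138) = 2.264413
  k4 = f(1.210000, -1.234473) = 2.083676
  p ← -1.710000 + (0.21/6)·(k1 + 2k2 + 2k3 + k4) = -1.236209
p(1.21) ≈ -1.2362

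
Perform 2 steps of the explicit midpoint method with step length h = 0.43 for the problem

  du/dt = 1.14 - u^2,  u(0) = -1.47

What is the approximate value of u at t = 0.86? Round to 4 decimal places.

Midpoint: k1 = f(t_n, u_n); k2 = f(t_n + h/2, u_n + (h/2)·k1); u_{n+1} = u_n + h·k2.
t=0.000000, u=-1.470000:
  k1 = f(0.000000, -1.470000) = -1.020900
  k2 = f(0.215000, -1.689493) = -1.714388
  u ← -1.470000 + 0.43·(-1.714388) = -2.207187
t=0.430000, u=-2.207187:
  k1 = f(0.430000, -2.207187) = -3.731674
  k2 = f(0.645000, -3.009497) = -7.917072
  u ← -2.207187 + 0.43·(-7.917072) = -5.611528
u(0.86) ≈ -5.6115

-5.6115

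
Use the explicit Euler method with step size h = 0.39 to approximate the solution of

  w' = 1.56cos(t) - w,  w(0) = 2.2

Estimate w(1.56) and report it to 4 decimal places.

Euler: w_{n+1} = w_n + h·f(t_n, w_n).
t=0.000000, w=2.200000: f=-0.640000 → w ← 2.200000 + 0.39·(-0.640000) = 1.950400
t=0.390000, w=1.950400: f=-0.507542 → w ← 1.950400 + 0.39·(-0.507542) = 1.752459
t=0.780000, w=1.752459: f=-0.643434 → w ← 1.752459 + 0.39·(-0.643434) = 1.501520
t=1.170000, w=1.501520: f=-0.892883 → w ← 1.501520 + 0.39·(-0.892883) = 1.153295
w(1.56) ≈ 1.1533

1.1533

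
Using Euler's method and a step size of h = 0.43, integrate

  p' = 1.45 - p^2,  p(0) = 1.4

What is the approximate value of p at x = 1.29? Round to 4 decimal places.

1.2041

Euler: p_{n+1} = p_n + h·f(x_n, p_n).
x=0.000000, p=1.400000: f=-0.510000 → p ← 1.400000 + 0.43·(-0.510000) = 1.180700
x=0.430000, p=1.180700: f=0.055948 → p ← 1.180700 + 0.43·0.055948 = 1.204757
x=0.860000, p=1.204757: f=-0.001440 → p ← 1.204757 + 0.43·(-0.001440) = 1.204138
p(1.29) ≈ 1.2041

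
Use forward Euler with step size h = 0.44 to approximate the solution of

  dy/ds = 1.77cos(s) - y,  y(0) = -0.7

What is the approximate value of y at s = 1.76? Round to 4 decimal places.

Euler: y_{n+1} = y_n + h·f(s_n, y_n).
s=0.000000, y=-0.700000: f=2.470000 → y ← -0.700000 + 0.44·2.470000 = 0.386800
s=0.440000, y=0.386800: f=1.214610 → y ← 0.386800 + 0.44·1.214610 = 0.921229
s=0.880000, y=0.921229: f=0.206529 → y ← 0.921229 + 0.44·0.206529 = 1.012101
s=1.320000, y=1.012101: f=-0.572831 → y ← 1.012101 + 0.44·(-0.572831) = 0.760056
y(1.76) ≈ 0.7601

0.7601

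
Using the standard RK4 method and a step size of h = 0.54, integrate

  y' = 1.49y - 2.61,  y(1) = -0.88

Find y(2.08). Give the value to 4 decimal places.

-11.3655

RK4: k1 = f(s_n, y_n); k2 = f(s_n + h/2, y_n + (h/2)·k1); k3 = f(s_n + h/2, y_n + (h/2)·k2); k4 = f(s_n + h, y_n + h·k3); y_{n+1} = y_n + (h/6)·(k1 + 2k2 + 2k3 + k4).
s=1.000000, y=-0.880000:
  k1 = f(1.000000, -0.880000) = -3.921200
  k2 = f(1.270000, -1.938724) = -5.498699
  k3 = f(1.270000, -2.364649) = -6.133327
  k4 = f(1.540000, -4.191996) = -8.856075
  y ← -0.880000 + (0.54/6)·(k1 + 2k2 + 2k3 + k4) = -4.123719
s=1.540000, y=-4.123719:
  k1 = f(1.540000, -4.123719) = -8.754342
  k2 = f(1.810000, -6.487392) = -12.276213
  k3 = f(1.810000, -7.438297) = -13.693062
  k4 = f(2.080000, -11.517973) = -19.771780
  y ← -4.123719 + (0.54/6)·(k1 + 2k2 + 2k3 + k4) = -11.365540
y(2.08) ≈ -11.3655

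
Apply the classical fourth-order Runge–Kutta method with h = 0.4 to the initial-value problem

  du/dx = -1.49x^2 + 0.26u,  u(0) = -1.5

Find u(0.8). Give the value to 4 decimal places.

-2.1149

RK4: k1 = f(x_n, u_n); k2 = f(x_n + h/2, u_n + (h/2)·k1); k3 = f(x_n + h/2, u_n + (h/2)·k2); k4 = f(x_n + h, u_n + h·k3); u_{n+1} = u_n + (h/6)·(k1 + 2k2 + 2k3 + k4).
x=0.000000, u=-1.500000:
  k1 = f(0.000000, -1.500000) = -0.390000
  k2 = f(0.200000, -1.578000) = -0.469880
  k3 = f(0.200000, -1.593976) = -0.474034
  k4 = f(0.400000, -1.689614) = -0.677700
  u ← -1.500000 + (0.4/6)·(k1 + 2k2 + 2k3 + k4) = -1.697035
x=0.400000, u=-1.697035:
  k1 = f(0.400000, -1.697035) = -0.679629
  k2 = f(0.600000, -1.832961) = -1.012970
  k3 = f(0.600000, -1.899629) = -1.030304
  k4 = f(0.800000, -2.109157) = -1.501981
  u ← -1.697035 + (0.4/6)·(k1 + 2k2 + 2k3 + k4) = -2.114912
u(0.8) ≈ -2.1149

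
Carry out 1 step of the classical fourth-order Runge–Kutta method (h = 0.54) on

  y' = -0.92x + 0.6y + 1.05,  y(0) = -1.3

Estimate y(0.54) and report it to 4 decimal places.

RK4: k1 = f(x_n, y_n); k2 = f(x_n + h/2, y_n + (h/2)·k1); k3 = f(x_n + h/2, y_n + (h/2)·k2); k4 = f(x_n + h, y_n + h·k3); y_{n+1} = y_n + (h/6)·(k1 + 2k2 + 2k3 + k4).
x=0.000000, y=-1.300000:
  k1 = f(0.000000, -1.300000) = 0.270000
  k2 = f(0.270000, -1.227100) = 0.065340
  k3 = f(0.270000, -1.282358) = 0.032185
  k4 = f(0.540000, -1.282620) = -0.216372
  y ← -1.300000 + (0.54/6)·(k1 + 2k2 + 2k3 + k4) = -1.277619
y(0.54) ≈ -1.2776

-1.2776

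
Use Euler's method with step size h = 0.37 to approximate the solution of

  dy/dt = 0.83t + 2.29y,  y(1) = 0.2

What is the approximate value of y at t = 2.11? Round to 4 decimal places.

Euler: y_{n+1} = y_n + h·f(t_n, y_n).
t=1.000000, y=0.200000: f=1.288000 → y ← 0.200000 + 0.37·1.288000 = 0.676560
t=1.370000, y=0.676560: f=2.686422 → y ← 0.676560 + 0.37·2.686422 = 1.670536
t=1.740000, y=1.670536: f=5.269728 → y ← 1.670536 + 0.37·5.269728 = 3.620336
y(2.11) ≈ 3.6203

3.6203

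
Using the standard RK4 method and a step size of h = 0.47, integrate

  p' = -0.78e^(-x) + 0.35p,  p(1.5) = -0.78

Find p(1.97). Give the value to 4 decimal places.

RK4: k1 = f(x_n, p_n); k2 = f(x_n + h/2, p_n + (h/2)·k1); k3 = f(x_n + h/2, p_n + (h/2)·k2); k4 = f(x_n + h, p_n + h·k3); p_{n+1} = p_n + (h/6)·(k1 + 2k2 + 2k3 + k4).
x=1.500000, p=-0.780000:
  k1 = f(1.500000, -0.780000) = -0.447042
  k2 = f(1.735000, -0.885055) = -0.447361
  k3 = f(1.735000, -0.885130) = -0.447388
  k4 = f(1.970000, -0.990272) = -0.455372
  p ← -0.780000 + (0.47/6)·(k1 + 2k2 + 2k3 + k4) = -0.990866
p(1.97) ≈ -0.9909

-0.9909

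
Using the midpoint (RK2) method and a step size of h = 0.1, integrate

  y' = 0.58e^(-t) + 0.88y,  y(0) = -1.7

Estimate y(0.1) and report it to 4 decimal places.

Midpoint: k1 = f(t_n, y_n); k2 = f(t_n + h/2, y_n + (h/2)·k1); y_{n+1} = y_n + h·k2.
t=0.000000, y=-1.700000:
  k1 = f(0.000000, -1.700000) = -0.916000
  k2 = f(0.050000, -1.745800) = -0.984591
  y ← -1.700000 + 0.1·(-0.984591) = -1.798459
y(0.1) ≈ -1.7985

-1.7985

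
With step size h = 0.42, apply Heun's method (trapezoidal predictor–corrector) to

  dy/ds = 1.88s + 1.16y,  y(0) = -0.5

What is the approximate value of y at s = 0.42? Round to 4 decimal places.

-0.6371

Heun: k1 = f(s_n, y_n); k2 = f(s_n + h, y_n + h·k1); y_{n+1} = y_n + (h/2)·(k1 + k2).
s=0.000000, y=-0.500000:
  k1 = f(0.000000, -0.500000) = -0.580000
  k2 = f(0.420000, -0.743600) = -0.072976
  y ← -0.500000 + (0.42/2)·(-0.580000 + (-0.072976)) = -0.637125
y(0.42) ≈ -0.6371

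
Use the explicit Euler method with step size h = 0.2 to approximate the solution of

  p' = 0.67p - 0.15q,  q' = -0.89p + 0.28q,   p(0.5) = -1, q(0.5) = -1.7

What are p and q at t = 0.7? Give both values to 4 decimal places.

-1.0830, -1.6172

Euler on (p,q): p_{n+1} = p_n + h·p', q_{n+1} = q_n + h·q'.
0.500000: (-1.000000, -1.700000); f=(-0.415000, 0.414000) → (-1.083000, -1.617200)
(p(0.7), q(0.7)) ≈ (-1.0830, -1.6172)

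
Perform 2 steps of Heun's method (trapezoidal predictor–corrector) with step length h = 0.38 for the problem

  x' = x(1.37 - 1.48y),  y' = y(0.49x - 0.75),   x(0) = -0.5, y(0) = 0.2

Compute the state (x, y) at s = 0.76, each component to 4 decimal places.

-1.1913, 0.0881

Heun on (x,y): k1 = f(s_n, state_n); k2 = f(s_n + h, state_n + h·k1); state_{n+1} = state_n + (h/2)·(k1 + k2).
0.000000: (-0.500000, 0.200000)
  k1 = (-0.537000, -0.199000)
  predictor → (-0.704060, 0.124380)
  k2 = (-0.834957, -0.136195)
  → (-0.760672, 0.136313)
0.380000: (-0.760672, 0.136313)
  k1 = (-0.888660, -0.153043)
  predictor → (-1.098363, 0.078157)
  k2 = (-1.377707, -0.100681)
  → (-1.191282, 0.088105)
(x(0.76), y(0.76)) ≈ (-1.1913, 0.0881)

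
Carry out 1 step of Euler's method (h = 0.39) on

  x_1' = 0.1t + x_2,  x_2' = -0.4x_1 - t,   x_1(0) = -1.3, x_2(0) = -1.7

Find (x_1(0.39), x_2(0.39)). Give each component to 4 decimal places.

Euler on (x_1,x_2): x_1_{n+1} = x_1_n + h·x_1', x_2_{n+1} = x_2_n + h·x_2'.
0.000000: (-1.300000, -1.700000); f=(-1.700000, 0.520000) → (-1.963000, -1.497200)
(x_1(0.39), x_2(0.39)) ≈ (-1.9630, -1.4972)

-1.9630, -1.4972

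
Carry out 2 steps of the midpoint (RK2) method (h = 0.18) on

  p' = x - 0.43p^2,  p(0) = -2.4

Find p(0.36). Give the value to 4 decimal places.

Midpoint: k1 = f(x_n, p_n); k2 = f(x_n + h/2, p_n + (h/2)·k1); p_{n+1} = p_n + h·k2.
x=0.000000, p=-2.400000:
  k1 = f(0.000000, -2.400000) = -2.476800
  k2 = f(0.090000, -2.622912) = -2.868257
  p ← -2.400000 + 0.18·(-2.868257) = -2.916286
x=0.180000, p=-2.916286:
  k1 = f(0.180000, -2.916286) = -3.477032
  k2 = f(0.270000, -3.229219) = -4.213978
  p ← -2.916286 + 0.18·(-4.213978) = -3.674802
p(0.36) ≈ -3.6748

-3.6748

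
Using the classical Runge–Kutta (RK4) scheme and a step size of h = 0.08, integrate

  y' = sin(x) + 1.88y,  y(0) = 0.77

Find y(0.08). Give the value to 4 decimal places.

0.8983

RK4: k1 = f(x_n, y_n); k2 = f(x_n + h/2, y_n + (h/2)·k1); k3 = f(x_n + h/2, y_n + (h/2)·k2); k4 = f(x_n + h, y_n + h·k3); y_{n+1} = y_n + (h/6)·(k1 + 2k2 + 2k3 + k4).
x=0.000000, y=0.770000:
  k1 = f(0.000000, 0.770000) = 1.447600
  k2 = f(0.040000, 0.827904) = 1.596449
  k3 = f(0.040000, 0.833858) = 1.607642
  k4 = f(0.080000, 0.898611) = 1.769304
  y ← 0.770000 + (0.08/6)·(k1 + 2k2 + 2k3 + k4) = 0.898334
y(0.08) ≈ 0.8983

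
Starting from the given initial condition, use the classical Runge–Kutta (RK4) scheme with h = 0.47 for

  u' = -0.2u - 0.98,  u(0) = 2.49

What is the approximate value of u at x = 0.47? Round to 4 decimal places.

RK4: k1 = f(x_n, u_n); k2 = f(x_n + h/2, u_n + (h/2)·k1); k3 = f(x_n + h/2, u_n + (h/2)·k2); k4 = f(x_n + h, u_n + h·k3); u_{n+1} = u_n + (h/6)·(k1 + 2k2 + 2k3 + k4).
x=0.000000, u=2.490000:
  k1 = f(0.000000, 2.490000) = -1.478000
  k2 = f(0.235000, 2.142670) = -1.408534
  k3 = f(0.235000, 2.158995) = -1.411799
  k4 = f(0.470000, 1.826455) = -1.345291
  u ← 2.490000 + (0.47/6)·(k1 + 2k2 + 2k3 + k4) = 1.826990
u(0.47) ≈ 1.8270

1.8270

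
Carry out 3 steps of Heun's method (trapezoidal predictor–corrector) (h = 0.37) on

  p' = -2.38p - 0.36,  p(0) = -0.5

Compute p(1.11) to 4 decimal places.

Heun: k1 = f(x_n, p_n); k2 = f(x_n + h, p_n + h·k1); p_{n+1} = p_n + (h/2)·(k1 + k2).
x=0.000000, p=-0.500000:
  k1 = f(0.000000, -0.500000) = 0.830000
  k2 = f(0.370000, -0.192900) = 0.099102
  p ← -0.500000 + (0.37/2)·(0.830000 + 0.099102) = -0.328116
x=0.370000, p=-0.328116:
  k1 = f(0.370000, -0.328116) = 0.420916
  k2 = f(0.740000, -0.172377) = 0.050257
  p ← -0.328116 + (0.37/2)·(0.420916 + 0.050257) = -0.240949
x=0.740000, p=-0.240949:
  k1 = f(0.740000, -0.240949) = 0.213459
  k2 = f(1.110000, -0.161969) = 0.025487
  p ← -0.240949 + (0.37/2)·(0.213459 + 0.025487) = -0.196744
p(1.11) ≈ -0.1967

-0.1967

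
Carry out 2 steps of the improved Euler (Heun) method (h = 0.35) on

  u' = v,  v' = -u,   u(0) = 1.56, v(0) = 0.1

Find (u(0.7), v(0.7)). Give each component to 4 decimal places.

1.2494, -0.9492

Heun on (u,v): k1 = f(t_n, state_n); k2 = f(t_n + h, state_n + h·k1); state_{n+1} = state_n + (h/2)·(k1 + k2).
0.000000: (1.560000, 0.100000)
  k1 = (0.100000, -1.560000)
  predictor → (1.595000, -0.446000)
  k2 = (-0.446000, -1.595000)
  → (1.499450, -0.452125)
0.350000: (1.499450, -0.452125)
  k1 = (-0.452125, -1.499450)
  predictor → (1.341206, -0.976932)
  k2 = (-0.976932, -1.341206)
  → (1.249365, -0.949240)
(u(0.7), v(0.7)) ≈ (1.2494, -0.9492)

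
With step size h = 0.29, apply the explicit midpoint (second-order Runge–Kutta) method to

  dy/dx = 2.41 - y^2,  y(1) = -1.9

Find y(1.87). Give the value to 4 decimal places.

-16.4023

Midpoint: k1 = f(x_n, y_n); k2 = f(x_n + h/2, y_n + (h/2)·k1); y_{n+1} = y_n + h·k2.
x=1.000000, y=-1.900000:
  k1 = f(1.000000, -1.900000) = -1.200000
  k2 = f(1.145000, -2.074000) = -1.891476
  y ← -1.900000 + 0.29·(-1.891476) = -2.448528
x=1.290000, y=-2.448528:
  k1 = f(1.290000, -2.448528) = -3.585290
  k2 = f(1.435000, -2.968395) = -6.401369
  y ← -2.448528 + 0.29·(-6.401369) = -4.304925
x=1.580000, y=-4.304925:
  k1 = f(1.580000, -4.304925) = -16.122380
  k2 = f(1.725000, -6.642670) = -41.715066
  y ← -4.304925 + 0.29·(-41.715066) = -16.402294
y(1.87) ≈ -16.4023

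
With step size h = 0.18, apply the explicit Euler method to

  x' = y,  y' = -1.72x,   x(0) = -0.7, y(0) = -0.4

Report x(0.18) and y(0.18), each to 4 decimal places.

Euler on (x,y): x_{n+1} = x_n + h·x', y_{n+1} = y_n + h·y'.
0.000000: (-0.700000, -0.400000); f=(-0.400000, 1.204000) → (-0.772000, -0.183280)
(x(0.18), y(0.18)) ≈ (-0.7720, -0.1833)

-0.7720, -0.1833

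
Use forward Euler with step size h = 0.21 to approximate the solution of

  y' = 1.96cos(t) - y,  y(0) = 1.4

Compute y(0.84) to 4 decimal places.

1.6290

Euler: y_{n+1} = y_n + h·f(t_n, y_n).
t=0.000000, y=1.400000: f=0.560000 → y ← 1.400000 + 0.21·0.560000 = 1.517600
t=0.210000, y=1.517600: f=0.399341 → y ← 1.517600 + 0.21·0.399341 = 1.601462
t=0.420000, y=1.601462: f=0.188193 → y ← 1.601462 + 0.21·0.188193 = 1.640982
t=0.630000, y=1.640982: f=-0.057248 → y ← 1.640982 + 0.21·(-0.057248) = 1.628960
y(0.84) ≈ 1.6290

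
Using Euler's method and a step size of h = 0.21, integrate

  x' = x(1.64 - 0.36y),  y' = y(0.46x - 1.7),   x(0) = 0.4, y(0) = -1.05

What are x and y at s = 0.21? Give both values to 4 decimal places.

Euler on (x,y): x_{n+1} = x_n + h·x', y_{n+1} = y_n + h·y'.
0.000000: (0.400000, -1.050000); f=(0.807200, 1.591800) → (0.569512, -0.715722)
(x(0.21), y(0.21)) ≈ (0.5695, -0.7157)

0.5695, -0.7157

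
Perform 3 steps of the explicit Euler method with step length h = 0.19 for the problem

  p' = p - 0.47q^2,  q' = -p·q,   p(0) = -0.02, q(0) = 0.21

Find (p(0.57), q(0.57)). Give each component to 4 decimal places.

Euler on (p,q): p_{n+1} = p_n + h·p', q_{n+1} = q_n + h·q'.
0.000000: (-0.020000, 0.210000); f=(-0.040727, 0.004200) → (-0.027738, 0.210798)
0.190000: (-0.027738, 0.210798); f=(-0.048623, 0.005847) → (-0.036976, 0.211909)
0.380000: (-0.036976, 0.211909); f=(-0.058082, 0.007836) → (-0.048012, 0.213398)
(p(0.57), q(0.57)) ≈ (-0.0480, 0.2134)

-0.0480, 0.2134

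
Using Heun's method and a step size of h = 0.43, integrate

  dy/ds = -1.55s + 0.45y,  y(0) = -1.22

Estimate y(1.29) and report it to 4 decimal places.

-3.7105

Heun: k1 = f(s_n, y_n); k2 = f(s_n + h, y_n + h·k1); y_{n+1} = y_n + (h/2)·(k1 + k2).
s=0.000000, y=-1.220000:
  k1 = f(0.000000, -1.220000) = -0.549000
  k2 = f(0.430000, -1.456070) = -1.321731
  y ← -1.220000 + (0.43/2)·(-0.549000 + (-1.321731)) = -1.622207
s=0.430000, y=-1.622207:
  k1 = f(0.430000, -1.622207) = -1.396493
  k2 = f(0.860000, -2.222699) = -2.333215
  y ← -1.622207 + (0.43/2)·(-1.396493 + (-2.333215)) = -2.424094
s=0.860000, y=-2.424094:
  k1 = f(0.860000, -2.424094) = -2.423843
  k2 = f(1.290000, -3.466347) = -3.559356
  y ← -2.424094 + (0.43/2)·(-2.423843 + (-3.559356)) = -3.710482
y(1.29) ≈ -3.7105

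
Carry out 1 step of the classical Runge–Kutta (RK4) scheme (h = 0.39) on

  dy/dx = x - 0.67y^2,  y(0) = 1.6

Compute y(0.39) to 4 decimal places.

1.1904

RK4: k1 = f(x_n, y_n); k2 = f(x_n + h/2, y_n + (h/2)·k1); k3 = f(x_n + h/2, y_n + (h/2)·k2); k4 = f(x_n + h, y_n + h·k3); y_{n+1} = y_n + (h/6)·(k1 + 2k2 + 2k3 + k4).
x=0.000000, y=1.600000:
  k1 = f(0.000000, 1.600000) = -1.715200
  k2 = f(0.195000, 1.265536) = -0.878060
  k3 = f(0.195000, 1.428778) = -1.172743
  k4 = f(0.390000, 1.142630) = -0.484754
  y ← 1.600000 + (0.39/6)·(k1 + 2k2 + 2k3 + k4) = 1.190399
y(0.39) ≈ 1.1904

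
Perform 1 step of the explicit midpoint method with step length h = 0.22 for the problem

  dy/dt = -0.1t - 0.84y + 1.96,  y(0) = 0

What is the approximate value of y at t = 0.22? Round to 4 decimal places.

Midpoint: k1 = f(t_n, y_n); k2 = f(t_n + h/2, y_n + (h/2)·k1); y_{n+1} = y_n + h·k2.
t=0.000000, y=0.000000:
  k1 = f(0.000000, 0.000000) = 1.960000
  k2 = f(0.110000, 0.215600) = 1.767896
  y ← 0.000000 + 0.22·1.767896 = 0.388937
y(0.22) ≈ 0.3889

0.3889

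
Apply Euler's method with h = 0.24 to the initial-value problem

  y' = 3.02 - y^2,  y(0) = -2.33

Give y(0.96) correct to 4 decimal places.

Euler: y_{n+1} = y_n + h·f(t_n, y_n).
t=0.000000, y=-2.330000: f=-2.408900 → y ← -2.330000 + 0.24·(-2.408900) = -2.908136
t=0.240000, y=-2.908136: f=-5.437255 → y ← -2.908136 + 0.24·(-5.437255) = -4.213077
t=0.480000, y=-4.213077: f=-14.730019 → y ← -4.213077 + 0.24·(-14.730019) = -7.748282
t=0.720000, y=-7.748282: f=-57.015872 → y ← -7.748282 + 0.24·(-57.015872) = -21.432091
y(0.96) ≈ -21.4321

-21.4321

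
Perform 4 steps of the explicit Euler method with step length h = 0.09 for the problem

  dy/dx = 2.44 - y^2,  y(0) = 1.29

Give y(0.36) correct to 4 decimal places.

Euler: y_{n+1} = y_n + h·f(x_n, y_n).
x=0.000000, y=1.290000: f=0.775900 → y ← 1.290000 + 0.09·0.775900 = 1.359831
x=0.090000, y=1.359831: f=0.590860 → y ← 1.359831 + 0.09·0.590860 = 1.413008
x=0.180000, y=1.413008: f=0.443407 → y ← 1.413008 + 0.09·0.443407 = 1.452915
x=0.270000, y=1.452915: f=0.329038 → y ← 1.452915 + 0.09·0.329038 = 1.482528
y(0.36) ≈ 1.4825

1.4825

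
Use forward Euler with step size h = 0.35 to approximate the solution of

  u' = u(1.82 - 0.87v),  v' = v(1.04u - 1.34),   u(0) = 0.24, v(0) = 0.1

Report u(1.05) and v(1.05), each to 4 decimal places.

Euler on (u,v): u_{n+1} = u_n + h·u', v_{n+1} = v_n + h·v'.
0.000000: (0.240000, 0.100000); f=(0.415920, -0.109040) → (0.385572, 0.061836)
0.350000: (0.385572, 0.061836); f=(0.680998, -0.058064) → (0.623921, 0.041513)
0.700000: (0.623921, 0.041513); f=(1.113003, -0.028691) → (1.013472, 0.031472)
(u(1.05), v(1.05)) ≈ (1.0135, 0.0315)

1.0135, 0.0315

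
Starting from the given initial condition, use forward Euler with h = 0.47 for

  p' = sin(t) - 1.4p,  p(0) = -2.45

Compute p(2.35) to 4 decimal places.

0.6478

Euler: p_{n+1} = p_n + h·f(t_n, p_n).
t=0.000000, p=-2.450000: f=3.430000 → p ← -2.450000 + 0.47·3.430000 = -0.837900
t=0.470000, p=-0.837900: f=1.625946 → p ← -0.837900 + 0.47·1.625946 = -0.073705
t=0.940000, p=-0.073705: f=0.910745 → p ← -0.073705 + 0.47·0.910745 = 0.354345
t=1.410000, p=0.354345: f=0.491017 → p ← 0.354345 + 0.47·0.491017 = 0.585123
t=1.880000, p=0.585123: f=0.133404 → p ← 0.585123 + 0.47·0.133404 = 0.647823
p(2.35) ≈ 0.6478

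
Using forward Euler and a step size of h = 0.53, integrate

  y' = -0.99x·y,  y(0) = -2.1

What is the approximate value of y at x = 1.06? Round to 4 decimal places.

Euler: y_{n+1} = y_n + h·f(x_n, y_n).
x=0.000000, y=-2.100000: f=0.000000 → y ← -2.100000 + 0.53·0.000000 = -2.100000
x=0.530000, y=-2.100000: f=1.101870 → y ← -2.100000 + 0.53·1.101870 = -1.516009
y(1.06) ≈ -1.5160

-1.5160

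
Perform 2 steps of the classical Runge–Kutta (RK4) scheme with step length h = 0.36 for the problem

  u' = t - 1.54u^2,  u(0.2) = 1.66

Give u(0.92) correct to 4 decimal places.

0.8065

RK4: k1 = f(t_n, u_n); k2 = f(t_n + h/2, u_n + (h/2)·k1); k3 = f(t_n + h/2, u_n + (h/2)·k2); k4 = f(t_n + h, u_n + h·k3); u_{n+1} = u_n + (h/6)·(k1 + 2k2 + 2k3 + k4).
t=0.200000, u=1.660000:
  k1 = f(0.200000, 1.660000) = -4.043624
  k2 = f(0.380000, 0.932148) = -0.958105
  k3 = f(0.380000, 1.487541) = -3.027679
  k4 = f(0.560000, 0.570036) = 0.059592
  u ← 1.660000 + (0.36/6)·(k1 + 2k2 + 2k3 + k4) = 0.942664
t=0.560000, u=0.942664:
  k1 = f(0.560000, 0.942664) = -0.808468
  k2 = f(0.740000, 0.797140) = -0.238565
  k3 = f(0.740000, 0.899722) = -0.506630
  k4 = f(0.920000, 0.760277) = 0.029847
  u ← 0.942664 + (0.36/6)·(k1 + 2k2 + 2k3 + k4) = 0.806523
u(0.92) ≈ 0.8065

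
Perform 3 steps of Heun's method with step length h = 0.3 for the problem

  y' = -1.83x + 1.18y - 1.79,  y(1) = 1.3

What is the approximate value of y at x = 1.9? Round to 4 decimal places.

Heun: k1 = f(x_n, y_n); k2 = f(x_n + h, y_n + h·k1); y_{n+1} = y_n + (h/2)·(k1 + k2).
x=1.000000, y=1.300000:
  k1 = f(1.000000, 1.300000) = -2.086000
  k2 = f(1.300000, 0.674200) = -3.373444
  y ← 1.300000 + (0.3/2)·(-2.086000 + (-3.373444)) = 0.481083
x=1.300000, y=0.481083:
  k1 = f(1.300000, 0.481083) = -3.601322
  k2 = f(1.600000, -0.599313) = -5.425189
  y ← 0.481083 + (0.3/2)·(-3.601322 + (-5.425189)) = -0.872893
x=1.600000, y=-0.872893:
  k1 = f(1.600000, -0.872893) = -5.748014
  k2 = f(1.900000, -2.597297) = -8.331811
  y ← -0.872893 + (0.3/2)·(-5.748014 + (-8.331811)) = -2.984867
y(1.9) ≈ -2.9849

-2.9849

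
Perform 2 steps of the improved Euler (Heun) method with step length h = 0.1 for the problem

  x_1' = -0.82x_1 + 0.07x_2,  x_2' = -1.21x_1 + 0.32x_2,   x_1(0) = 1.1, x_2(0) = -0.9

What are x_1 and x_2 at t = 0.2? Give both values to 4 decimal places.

0.9201, -1.2114

Heun on (x_1,x_2): k1 = f(t_n, state_n); k2 = f(t_n + h, state_n + h·k1); state_{n+1} = state_n + (h/2)·(k1 + k2).
0.000000: (1.100000, -0.900000)
  k1 = (-0.965000, -1.619000)
  predictor → (1.003500, -1.061900)
  k2 = (-0.897203, -1.554043)
  → (1.006890, -1.058652)
0.100000: (1.006890, -1.058652)
  k1 = (-0.899755, -1.557105)
  predictor → (0.916914, -1.214363)
  k2 = (-0.836875, -1.498062)
  → (0.920058, -1.211411)
(x_1(0.2), x_2(0.2)) ≈ (0.9201, -1.2114)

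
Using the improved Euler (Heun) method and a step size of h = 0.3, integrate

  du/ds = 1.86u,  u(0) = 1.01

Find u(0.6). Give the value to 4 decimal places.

2.9661

Heun: k1 = f(s_n, u_n); k2 = f(s_n + h, u_n + h·k1); u_{n+1} = u_n + (h/2)·(k1 + k2).
s=0.000000, u=1.010000:
  k1 = f(0.000000, 1.010000) = 1.878600
  k2 = f(0.300000, 1.573580) = 2.926859
  u ← 1.010000 + (0.3/2)·(1.878600 + 2.926859) = 1.730819
s=0.300000, u=1.730819:
  k1 = f(0.300000, 1.730819) = 3.219323
  k2 = f(0.600000, 2.696616) = 5.015705
  u ← 1.730819 + (0.3/2)·(3.219323 + 5.015705) = 2.966073
u(0.6) ≈ 2.9661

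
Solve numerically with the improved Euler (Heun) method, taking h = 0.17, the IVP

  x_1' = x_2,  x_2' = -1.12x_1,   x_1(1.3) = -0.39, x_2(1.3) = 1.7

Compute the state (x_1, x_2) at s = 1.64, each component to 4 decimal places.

Heun on (x_1,x_2): k1 = f(s_n, state_n); k2 = f(s_n + h, state_n + h·k1); state_{n+1} = state_n + (h/2)·(k1 + k2).
1.300000: (-0.390000, 1.700000)
  k1 = (1.700000, 0.436800)
  predictor → (-0.101000, 1.774256)
  k2 = (1.774256, 0.113120)
  → (-0.094688, 1.746743)
1.470000: (-0.094688, 1.746743)
  k1 = (1.746743, 0.106051)
  predictor → (0.202258, 1.764772)
  k2 = (1.764772, -0.226529)
  → (0.203791, 1.736503)
(x_1(1.64), x_2(1.64)) ≈ (0.2038, 1.7365)

0.2038, 1.7365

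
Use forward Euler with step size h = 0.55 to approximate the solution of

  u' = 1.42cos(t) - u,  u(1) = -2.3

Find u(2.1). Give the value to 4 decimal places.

-0.2596

Euler: u_{n+1} = u_n + h·f(t_n, u_n).
t=1.000000, u=-2.300000: f=3.067229 → u ← -2.300000 + 0.55·3.067229 = -0.613024
t=1.550000, u=-0.613024: f=0.642553 → u ← -0.613024 + 0.55·0.642553 = -0.259620
u(2.1) ≈ -0.2596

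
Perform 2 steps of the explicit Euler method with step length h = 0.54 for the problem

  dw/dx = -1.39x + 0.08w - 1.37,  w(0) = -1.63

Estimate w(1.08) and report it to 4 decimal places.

-3.6908

Euler: w_{n+1} = w_n + h·f(x_n, w_n).
x=0.000000, w=-1.630000: f=-1.500400 → w ← -1.630000 + 0.54·(-1.500400) = -2.440216
x=0.540000, w=-2.440216: f=-2.315817 → w ← -2.440216 + 0.54·(-2.315817) = -3.690757
w(1.08) ≈ -3.6908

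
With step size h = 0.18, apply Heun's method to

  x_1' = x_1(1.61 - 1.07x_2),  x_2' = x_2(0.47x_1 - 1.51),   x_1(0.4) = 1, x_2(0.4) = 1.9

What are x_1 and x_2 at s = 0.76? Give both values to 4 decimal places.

Heun on (x_1,x_2): k1 = f(s_n, state_n); k2 = f(s_n + h, state_n + h·k1); state_{n+1} = state_n + (h/2)·(k1 + k2).
0.400000: (1.000000, 1.900000)
  k1 = (-0.423000, -1.976000)
  predictor → (0.923860, 1.544320)
  k2 = (-0.039192, -1.661358)
  → (0.958403, 1.572638)
0.580000: (0.958403, 1.572638)
  k1 = (-0.069697, -1.666290)
  predictor → (0.945857, 1.272706)
  k2 = (0.234766, -1.356001)
  → (0.973259, 1.300632)
(x_1(0.76), x_2(0.76)) ≈ (0.9733, 1.3006)

0.9733, 1.3006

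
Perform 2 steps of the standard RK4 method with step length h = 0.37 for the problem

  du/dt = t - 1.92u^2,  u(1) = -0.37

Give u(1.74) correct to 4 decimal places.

RK4: k1 = f(t_n, u_n); k2 = f(t_n + h/2, u_n + (h/2)·k1); k3 = f(t_n + h/2, u_n + (h/2)·k2); k4 = f(t_n + h, u_n + h·k3); u_{n+1} = u_n + (h/6)·(k1 + 2k2 + 2k3 + k4).
t=1.000000, u=-0.370000:
  k1 = f(1.000000, -0.370000) = 0.737152
  k2 = f(1.185000, -0.233627) = 1.080203
  k3 = f(1.185000, -0.170162) = 1.129406
  k4 = f(1.370000, 0.047880) = 1.365598
  u ← -0.370000 + (0.37/6)·(k1 + 2k2 + 2k3 + k4) = 0.032188
t=1.370000, u=0.032188:
  k1 = f(1.370000, 0.032188) = 1.368011
  k2 = f(1.555000, 0.285270) = 1.398752
  k3 = f(1.555000, 0.290957) = 1.392460
  k4 = f(1.740000, 0.547398) = 1.164682
  u ← 0.032188 + (0.37/6)·(k1 + 2k2 + 2k3 + k4) = 0.532620
u(1.74) ≈ 0.5326

0.5326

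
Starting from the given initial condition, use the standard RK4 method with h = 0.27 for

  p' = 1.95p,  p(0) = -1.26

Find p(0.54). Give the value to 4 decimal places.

-3.6099

RK4: k1 = f(x_n, p_n); k2 = f(x_n + h/2, p_n + (h/2)·k1); k3 = f(x_n + h/2, p_n + (h/2)·k2); k4 = f(x_n + h, p_n + h·k3); p_{n+1} = p_n + (h/6)·(k1 + 2k2 + 2k3 + k4).
x=0.000000, p=-1.260000:
  k1 = f(0.000000, -1.260000) = -2.457000
  k2 = f(0.135000, -1.591695) = -3.103805
  k3 = f(0.135000, -1.679014) = -3.274077
  k4 = f(0.270000, -2.144001) = -4.180801
  p ← -1.260000 + (0.27/6)·(k1 + 2k2 + 2k3 + k4) = -2.132710
x=0.270000, p=-2.132710:
  k1 = f(0.270000, -2.132710) = -4.158785
  k2 = f(0.405000, -2.694146) = -5.253586
  k3 = f(0.405000, -2.841944) = -5.541792
  k4 = f(0.540000, -3.628994) = -7.076539
  p ← -2.132710 + (0.27/6)·(k1 + 2k2 + 2k3 + k4) = -3.609884
p(0.54) ≈ -3.6099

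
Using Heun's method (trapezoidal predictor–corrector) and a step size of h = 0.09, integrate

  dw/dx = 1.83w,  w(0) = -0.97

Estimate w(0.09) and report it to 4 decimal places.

-1.1429

Heun: k1 = f(x_n, w_n); k2 = f(x_n + h, w_n + h·k1); w_{n+1} = w_n + (h/2)·(k1 + k2).
x=0.000000, w=-0.970000:
  k1 = f(0.000000, -0.970000) = -1.775100
  k2 = f(0.090000, -1.129759) = -2.067459
  w ← -0.970000 + (0.09/2)·(-1.775100 + (-2.067459)) = -1.142915
w(0.09) ≈ -1.1429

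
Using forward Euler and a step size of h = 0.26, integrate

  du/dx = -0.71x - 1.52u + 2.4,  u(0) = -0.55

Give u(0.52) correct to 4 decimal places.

0.7522

Euler: u_{n+1} = u_n + h·f(x_n, u_n).
x=0.000000, u=-0.550000: f=3.236000 → u ← -0.550000 + 0.26·3.236000 = 0.291360
x=0.260000, u=0.291360: f=1.772533 → u ← 0.291360 + 0.26·1.772533 = 0.752219
u(0.52) ≈ 0.7522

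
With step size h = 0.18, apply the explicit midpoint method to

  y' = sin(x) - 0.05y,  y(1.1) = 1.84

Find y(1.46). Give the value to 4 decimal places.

Midpoint: k1 = f(x_n, y_n); k2 = f(x_n + h/2, y_n + (h/2)·k1); y_{n+1} = y_n + h·k2.
x=1.100000, y=1.840000:
  k1 = f(1.100000, 1.840000) = 0.799207
  k2 = f(1.190000, 1.911929) = 0.832773
  y ← 1.840000 + 0.18·0.832773 = 1.989899
x=1.280000, y=1.989899:
  k1 = f(1.280000, 1.989899) = 0.858521
  k2 = f(1.370000, 2.067166) = 0.876550
  y ← 1.989899 + 0.18·0.876550 = 2.147678
y(1.46) ≈ 2.1477

2.1477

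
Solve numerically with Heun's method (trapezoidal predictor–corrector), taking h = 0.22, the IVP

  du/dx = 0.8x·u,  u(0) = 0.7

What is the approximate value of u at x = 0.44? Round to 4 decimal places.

Heun: k1 = f(x_n, u_n); k2 = f(x_n + h, u_n + h·k1); u_{n+1} = u_n + (h/2)·(k1 + k2).
x=0.000000, u=0.700000:
  k1 = f(0.000000, 0.700000) = 0.000000
  k2 = f(0.220000, 0.700000) = 0.123200
  u ← 0.700000 + (0.22/2)·(0.000000 + 0.123200) = 0.713552
x=0.220000, u=0.713552:
  k1 = f(0.220000, 0.713552) = 0.125585
  k2 = f(0.440000, 0.741181) = 0.260896
  u ← 0.713552 + (0.22/2)·(0.125585 + 0.260896) = 0.756065
u(0.44) ≈ 0.7561

0.7561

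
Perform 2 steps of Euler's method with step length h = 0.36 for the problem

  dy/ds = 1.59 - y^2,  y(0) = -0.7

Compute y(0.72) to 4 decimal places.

Euler: y_{n+1} = y_n + h·f(s_n, y_n).
s=0.000000, y=-0.700000: f=1.100000 → y ← -0.700000 + 0.36·1.100000 = -0.304000
s=0.360000, y=-0.304000: f=1.497584 → y ← -0.304000 + 0.36·1.497584 = 0.235130
y(0.72) ≈ 0.2351

0.2351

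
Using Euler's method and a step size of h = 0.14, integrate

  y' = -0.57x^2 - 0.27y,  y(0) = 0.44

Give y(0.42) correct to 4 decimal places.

Euler: y_{n+1} = y_n + h·f(x_n, y_n).
x=0.000000, y=0.440000: f=-0.118800 → y ← 0.440000 + 0.14·(-0.118800) = 0.423368
x=0.140000, y=0.423368: f=-0.125481 → y ← 0.423368 + 0.14·(-0.125481) = 0.405801
x=0.280000, y=0.405801: f=-0.154254 → y ← 0.405801 + 0.14·(-0.154254) = 0.384205
y(0.42) ≈ 0.3842

0.3842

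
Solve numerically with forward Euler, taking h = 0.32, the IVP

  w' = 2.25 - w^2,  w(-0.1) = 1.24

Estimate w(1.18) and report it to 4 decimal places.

1.5000

Euler: w_{n+1} = w_n + h·f(s_n, w_n).
s=-0.100000, w=1.240000: f=0.712400 → w ← 1.240000 + 0.32·0.712400 = 1.467968
s=0.220000, w=1.467968: f=0.095070 → w ← 1.467968 + 0.32·0.095070 = 1.498390
s=0.540000, w=1.498390: f=0.004826 → w ← 1.498390 + 0.32·0.004826 = 1.499935
s=0.860000, w=1.499935: f=0.000196 → w ← 1.499935 + 0.32·0.000196 = 1.499997
w(1.18) ≈ 1.5000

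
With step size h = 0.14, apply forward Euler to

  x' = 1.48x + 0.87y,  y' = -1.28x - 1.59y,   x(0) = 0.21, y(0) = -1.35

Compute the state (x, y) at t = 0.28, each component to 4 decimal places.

-0.0249, -0.8611

Euler on (x,y): x_{n+1} = x_n + h·x', y_{n+1} = y_n + h·y'.
0.000000: (0.210000, -1.350000); f=(-0.863700, 1.877700) → (0.089082, -1.087122)
0.140000: (0.089082, -1.087122); f=(-0.813955, 1.614499) → (-0.024872, -0.861092)
(x(0.28), y(0.28)) ≈ (-0.0249, -0.8611)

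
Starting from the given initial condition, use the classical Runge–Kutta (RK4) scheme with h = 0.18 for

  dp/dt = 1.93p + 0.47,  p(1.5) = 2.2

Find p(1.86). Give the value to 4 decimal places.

4.6513

RK4: k1 = f(t_n, p_n); k2 = f(t_n + h/2, p_n + (h/2)·k1); k3 = f(t_n + h/2, p_n + (h/2)·k2); k4 = f(t_n + h, p_n + h·k3); p_{n+1} = p_n + (h/6)·(k1 + 2k2 + 2k3 + k4).
t=1.500000, p=2.200000:
  k1 = f(1.500000, 2.200000) = 4.716000
  k2 = f(1.590000, 2.624440) = 5.535169
  k3 = f(1.590000, 2.698165) = 5.677459
  k4 = f(1.680000, 3.221943) = 6.688349
  p ← 2.200000 + (0.18/6)·(k1 + 2k2 + 2k3 + k4) = 3.214888
t=1.680000, p=3.214888:
  k1 = f(1.680000, 3.214888) = 6.674734
  k2 = f(1.770000, 3.815614) = 7.834135
  k3 = f(1.770000, 3.919960) = 8.035523
  k4 = f(1.860000, 4.661282) = 9.466275
  p ← 3.214888 + (0.18/6)·(k1 + 2k2 + 2k3 + k4) = 4.651298
p(1.86) ≈ 4.6513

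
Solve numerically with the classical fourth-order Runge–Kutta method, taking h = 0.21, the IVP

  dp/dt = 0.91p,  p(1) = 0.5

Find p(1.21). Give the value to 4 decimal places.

0.6053

RK4: k1 = f(t_n, p_n); k2 = f(t_n + h/2, p_n + (h/2)·k1); k3 = f(t_n + h/2, p_n + (h/2)·k2); k4 = f(t_n + h, p_n + h·k3); p_{n+1} = p_n + (h/6)·(k1 + 2k2 + 2k3 + k4).
t=1.000000, p=0.500000:
  k1 = f(1.000000, 0.500000) = 0.455000
  k2 = f(1.105000, 0.547775) = 0.498475
  k3 = f(1.105000, 0.552340) = 0.502629
  k4 = f(1.210000, 0.605552) = 0.551052
  p ← 0.500000 + (0.21/6)·(k1 + 2k2 + 2k3 + k4) = 0.605289
p(1.21) ≈ 0.6053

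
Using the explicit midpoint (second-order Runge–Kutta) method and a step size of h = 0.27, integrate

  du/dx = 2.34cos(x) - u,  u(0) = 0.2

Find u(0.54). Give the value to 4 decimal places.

Midpoint: k1 = f(x_n, u_n); k2 = f(x_n + h/2, u_n + (h/2)·k1); u_{n+1} = u_n + h·k2.
x=0.000000, u=0.200000:
  k1 = f(0.000000, 0.200000) = 2.140000
  k2 = f(0.135000, 0.488900) = 1.829809
  u ← 0.200000 + 0.27·1.829809 = 0.694048
x=0.270000, u=0.694048:
  k1 = f(0.270000, 0.694048) = 1.561175
  k2 = f(0.405000, 0.904807) = 1.245892
  u ← 0.694048 + 0.27·1.245892 = 1.030439
u(0.54) ≈ 1.0304

1.0304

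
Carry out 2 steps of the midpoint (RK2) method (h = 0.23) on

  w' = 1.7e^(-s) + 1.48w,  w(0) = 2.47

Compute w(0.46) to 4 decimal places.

Midpoint: k1 = f(s_n, w_n); k2 = f(s_n + h/2, w_n + (h/2)·k1); w_{n+1} = w_n + h·k2.
s=0.000000, w=2.470000:
  k1 = f(0.000000, 2.470000) = 5.355600
  k2 = f(0.115000, 3.085894) = 6.082446
  w ← 2.470000 + 0.23·6.082446 = 3.868962
s=0.230000, w=3.868962:
  k1 = f(0.230000, 3.868962) = 7.076772
  k2 = f(0.345000, 4.682791) = 8.134506
  w ← 3.868962 + 0.23·8.134506 = 5.739899
w(0.46) ≈ 5.7399

5.7399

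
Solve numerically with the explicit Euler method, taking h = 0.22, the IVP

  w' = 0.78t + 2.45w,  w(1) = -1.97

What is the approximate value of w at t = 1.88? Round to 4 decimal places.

Euler: w_{n+1} = w_n + h·f(t_n, w_n).
t=1.000000, w=-1.970000: f=-4.046500 → w ← -1.970000 + 0.22·(-4.046500) = -2.860230
t=1.220000, w=-2.860230: f=-6.055964 → w ← -2.860230 + 0.22·(-6.055964) = -4.192542
t=1.440000, w=-4.192542: f=-9.148528 → w ← -4.192542 + 0.22·(-9.148528) = -6.205218
t=1.660000, w=-6.205218: f=-13.907984 → w ← -6.205218 + 0.22·(-13.907984) = -9.264975
w(1.88) ≈ -9.2650

-9.2650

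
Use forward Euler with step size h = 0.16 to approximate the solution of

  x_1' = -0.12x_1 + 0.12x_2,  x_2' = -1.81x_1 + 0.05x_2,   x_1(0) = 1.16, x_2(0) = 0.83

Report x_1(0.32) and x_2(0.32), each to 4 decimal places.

1.1411, 0.1706

Euler on (x_1,x_2): x_1_{n+1} = x_1_n + h·x_1', x_2_{n+1} = x_2_n + h·x_2'.
0.000000: (1.160000, 0.830000); f=(-0.039600, -2.058100) → (1.153664, 0.500704)
0.160000: (1.153664, 0.500704); f=(-0.078355, -2.063097) → (1.141127, 0.170609)
(x_1(0.32), x_2(0.32)) ≈ (1.1411, 0.1706)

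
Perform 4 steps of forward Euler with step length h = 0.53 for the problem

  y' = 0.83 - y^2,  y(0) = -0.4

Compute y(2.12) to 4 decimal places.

0.8921

Euler: y_{n+1} = y_n + h·f(t_n, y_n).
t=0.000000, y=-0.400000: f=0.670000 → y ← -0.400000 + 0.53·0.670000 = -0.044900
t=0.530000, y=-0.044900: f=0.827984 → y ← -0.044900 + 0.53·0.827984 = 0.393932
t=1.060000, y=0.393932: f=0.674818 → y ← 0.393932 + 0.53·0.674818 = 0.751585
t=1.590000, y=0.751585: f=0.265120 → y ← 0.751585 + 0.53·0.265120 = 0.892099
y(2.12) ≈ 0.8921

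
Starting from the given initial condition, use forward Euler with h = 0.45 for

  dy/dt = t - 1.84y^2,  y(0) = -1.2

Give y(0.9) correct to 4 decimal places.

Euler: y_{n+1} = y_n + h·f(t_n, y_n).
t=0.000000, y=-1.200000: f=-2.649600 → y ← -1.200000 + 0.45·(-2.649600) = -2.392320
t=0.450000, y=-2.392320: f=-10.080679 → y ← -2.392320 + 0.45·(-10.080679) = -6.928625
y(0.9) ≈ -6.9286

-6.9286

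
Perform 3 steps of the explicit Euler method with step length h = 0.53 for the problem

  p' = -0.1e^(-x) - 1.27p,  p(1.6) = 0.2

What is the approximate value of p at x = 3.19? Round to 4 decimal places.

Euler: p_{n+1} = p_n + h·f(x_n, p_n).
x=1.600000, p=0.200000: f=-0.274190 → p ← 0.200000 + 0.53·(-0.274190) = 0.054679
x=2.130000, p=0.054679: f=-0.081327 → p ← 0.054679 + 0.53·(-0.081327) = 0.011576
x=2.660000, p=0.011576: f=-0.021697 → p ← 0.011576 + 0.53·(-0.021697) = 0.000077
p(3.19) ≈ 0.0001

0.0001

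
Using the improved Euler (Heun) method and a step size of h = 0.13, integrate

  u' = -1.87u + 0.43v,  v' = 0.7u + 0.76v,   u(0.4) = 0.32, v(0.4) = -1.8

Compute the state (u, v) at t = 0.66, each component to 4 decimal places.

0.0237, -2.1594

Heun on (u,v): k1 = f(t_n, state_n); k2 = f(t_n + h, state_n + h·k1); state_{n+1} = state_n + (h/2)·(k1 + k2).
0.400000: (0.320000, -1.800000)
  k1 = (-1.372400, -1.144000)
  predictor → (0.141588, -1.948720)
  k2 = (-1.102719, -1.381916)
  → (0.159117, -1.964185)
0.530000: (0.159117, -1.964185)
  k1 = (-1.142149, -1.381398)
  predictor → (0.010638, -2.143766)
  k2 = (-0.941712, -1.621816)
  → (0.023666, -2.159393)
(u(0.66), v(0.66)) ≈ (0.0237, -2.1594)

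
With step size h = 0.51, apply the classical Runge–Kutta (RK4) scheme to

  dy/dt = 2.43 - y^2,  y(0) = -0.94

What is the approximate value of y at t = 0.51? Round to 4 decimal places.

RK4: k1 = f(t_n, y_n); k2 = f(t_n + h/2, y_n + (h/2)·k1); k3 = f(t_n + h/2, y_n + (h/2)·k2); k4 = f(t_n + h, y_n + h·k3); y_{n+1} = y_n + (h/6)·(k1 + 2k2 + 2k3 + k4).
t=0.000000, y=-0.940000:
  k1 = f(0.000000, -0.940000) = 1.546400
  k2 = f(0.255000, -0.545668) = 2.132246
  k3 = f(0.255000, -0.396277) = 2.272964
  k4 = f(0.510000, 0.219212) = 2.381946
  y ← -0.940000 + (0.51/6)·(k1 + 2k2 + 2k3 + k4) = 0.142795
y(0.51) ≈ 0.1428

0.1428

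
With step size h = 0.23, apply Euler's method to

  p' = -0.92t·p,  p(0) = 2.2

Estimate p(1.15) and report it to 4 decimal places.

1.2993

Euler: p_{n+1} = p_n + h·f(t_n, p_n).
t=0.000000, p=2.200000: f=0.000000 → p ← 2.200000 + 0.23·0.000000 = 2.200000
t=0.230000, p=2.200000: f=-0.465520 → p ← 2.200000 + 0.23·(-0.465520) = 2.092930
t=0.460000, p=2.092930: f=-0.885728 → p ← 2.092930 + 0.23·(-0.885728) = 1.889213
t=0.690000, p=1.889213: f=-1.199272 → p ← 1.889213 + 0.23·(-1.199272) = 1.613380
t=0.920000, p=1.613380: f=-1.365565 → p ← 1.613380 + 0.23·(-1.365565) = 1.299300
p(1.15) ≈ 1.2993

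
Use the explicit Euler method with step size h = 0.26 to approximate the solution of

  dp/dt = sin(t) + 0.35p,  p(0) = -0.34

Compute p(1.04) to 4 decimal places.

-0.0783

Euler: p_{n+1} = p_n + h·f(t_n, p_n).
t=0.000000, p=-0.340000: f=-0.119000 → p ← -0.340000 + 0.26·(-0.119000) = -0.370940
t=0.260000, p=-0.370940: f=0.127252 → p ← -0.370940 + 0.26·0.127252 = -0.337855
t=0.520000, p=-0.337855: f=0.378631 → p ← -0.337855 + 0.26·0.378631 = -0.239411
t=0.780000, p=-0.239411: f=0.619486 → p ← -0.239411 + 0.26·0.619486 = -0.078344
p(1.04) ≈ -0.0783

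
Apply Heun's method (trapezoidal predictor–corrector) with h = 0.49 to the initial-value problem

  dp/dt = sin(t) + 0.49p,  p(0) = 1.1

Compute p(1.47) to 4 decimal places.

Heun: k1 = f(t_n, p_n); k2 = f(t_n + h, p_n + h·k1); p_{n+1} = p_n + (h/2)·(k1 + k2).
t=0.000000, p=1.100000:
  k1 = f(0.000000, 1.100000) = 0.539000
  k2 = f(0.490000, 1.364110) = 1.139040
  p ← 1.100000 + (0.49/2)·(0.539000 + 1.139040) = 1.511120
t=0.490000, p=1.511120:
  k1 = f(0.490000, 1.511120) = 1.211075
  k2 = f(0.980000, 2.104546) = 1.861725
  p ← 1.511120 + (0.49/2)·(1.211075 + 1.861725) = 2.263956
t=0.980000, p=2.263956:
  k1 = f(0.980000, 2.263956) = 1.939836
  k2 = f(1.470000, 3.214475) = 2.570017
  p ← 2.263956 + (0.49/2)·(1.939836 + 2.570017) = 3.368870
p(1.47) ≈ 3.3689

3.3689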